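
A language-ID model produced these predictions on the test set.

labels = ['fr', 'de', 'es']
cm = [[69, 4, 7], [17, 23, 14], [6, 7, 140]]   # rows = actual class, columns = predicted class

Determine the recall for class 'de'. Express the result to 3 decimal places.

One-vs-rest for 'de': TP = diagonal; FP = other classes predicted 'de'; FN = 'de' predicted as other.
recall = TP/(TP+FN).
de: TP=23, FN=17+14=31 → 23/54 = 0.4259

0.426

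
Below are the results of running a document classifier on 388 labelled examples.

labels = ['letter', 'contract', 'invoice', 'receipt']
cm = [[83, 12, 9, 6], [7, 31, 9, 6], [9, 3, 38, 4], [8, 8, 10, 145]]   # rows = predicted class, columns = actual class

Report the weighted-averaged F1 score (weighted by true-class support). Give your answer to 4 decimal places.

0.7618

Per-class F1 score (2·TP/(2·TP+FP+FN)):
  letter: TP=83, FP=12+9+6=27, FN=7+9+8=24 → 166/217 = 0.76498
  contract: TP=31, FP=7+9+6=22, FN=12+3+8=23 → 62/107 = 0.57944
  invoice: TP=38, FP=9+3+4=16, FN=9+9+10=28 → 76/120 = 0.63333
  receipt: TP=145, FP=8+8+10=26, FN=6+6+4=16 → 290/332 = 0.87349
Weighted-F1 score = Σ (supportᵢ/N)·F1 scoreᵢ with N=388: (107/388)·0.76498 + (54/388)·0.57944 + (66/388)·0.63333 + (161/388)·0.87349 = 0.7618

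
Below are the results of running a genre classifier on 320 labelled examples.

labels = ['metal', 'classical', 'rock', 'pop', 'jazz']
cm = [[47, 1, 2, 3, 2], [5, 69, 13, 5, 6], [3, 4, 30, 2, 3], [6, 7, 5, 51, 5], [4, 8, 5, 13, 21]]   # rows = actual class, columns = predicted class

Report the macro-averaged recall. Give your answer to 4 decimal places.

0.6748

Per-class recall (TP/(TP+FN)):
  metal: TP=47, FN=1+2+3+2=8 → 47/55 = 0.85455
  classical: TP=69, FN=5+13+5+6=29 → 69/98 = 0.70408
  rock: TP=30, FN=3+4+2+3=12 → 30/42 = 0.71429
  pop: TP=51, FN=6+7+5+5=23 → 51/74 = 0.68919
  jazz: TP=21, FN=4+8+5+13=30 → 21/51 = 0.41176
Macro-recall = mean = (0.85455 + 0.70408 + 0.71429 + 0.68919 + 0.41176) / 5 = 0.6748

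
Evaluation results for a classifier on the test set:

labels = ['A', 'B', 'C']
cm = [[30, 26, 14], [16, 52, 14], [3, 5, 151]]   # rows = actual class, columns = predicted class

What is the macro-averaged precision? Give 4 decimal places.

0.6941

Per-class precision (TP/(TP+FP)):
  A: TP=30, FP=16+3=19 → 30/49 = 0.61224
  B: TP=52, FP=26+5=31 → 52/83 = 0.62651
  C: TP=151, FP=14+14=28 → 151/179 = 0.84358
Macro-precision = mean = (0.61224 + 0.62651 + 0.84358) / 3 = 0.6941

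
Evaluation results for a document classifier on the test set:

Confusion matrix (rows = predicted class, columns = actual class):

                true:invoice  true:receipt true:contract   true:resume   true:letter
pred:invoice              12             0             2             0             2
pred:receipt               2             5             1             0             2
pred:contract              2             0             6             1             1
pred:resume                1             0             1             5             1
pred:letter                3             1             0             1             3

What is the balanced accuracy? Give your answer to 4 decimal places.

0.6162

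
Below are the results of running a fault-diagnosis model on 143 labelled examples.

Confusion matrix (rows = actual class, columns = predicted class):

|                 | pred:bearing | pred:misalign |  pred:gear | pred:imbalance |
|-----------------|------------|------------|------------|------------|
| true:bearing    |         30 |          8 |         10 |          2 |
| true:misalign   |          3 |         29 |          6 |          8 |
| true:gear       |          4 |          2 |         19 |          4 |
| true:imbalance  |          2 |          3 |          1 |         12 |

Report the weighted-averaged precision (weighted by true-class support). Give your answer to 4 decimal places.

0.6562

Per-class precision (TP/(TP+FP)):
  bearing: TP=30, FP=3+4+2=9 → 30/39 = 0.76923
  misalign: TP=29, FP=8+2+3=13 → 29/42 = 0.69048
  gear: TP=19, FP=10+6+1=17 → 19/36 = 0.52778
  imbalance: TP=12, FP=2+8+4=14 → 12/26 = 0.46154
Weighted-precision = Σ (supportᵢ/N)·precisionᵢ with N=143: (50/143)·0.76923 + (46/143)·0.69048 + (29/143)·0.52778 + (18/143)·0.46154 = 0.6562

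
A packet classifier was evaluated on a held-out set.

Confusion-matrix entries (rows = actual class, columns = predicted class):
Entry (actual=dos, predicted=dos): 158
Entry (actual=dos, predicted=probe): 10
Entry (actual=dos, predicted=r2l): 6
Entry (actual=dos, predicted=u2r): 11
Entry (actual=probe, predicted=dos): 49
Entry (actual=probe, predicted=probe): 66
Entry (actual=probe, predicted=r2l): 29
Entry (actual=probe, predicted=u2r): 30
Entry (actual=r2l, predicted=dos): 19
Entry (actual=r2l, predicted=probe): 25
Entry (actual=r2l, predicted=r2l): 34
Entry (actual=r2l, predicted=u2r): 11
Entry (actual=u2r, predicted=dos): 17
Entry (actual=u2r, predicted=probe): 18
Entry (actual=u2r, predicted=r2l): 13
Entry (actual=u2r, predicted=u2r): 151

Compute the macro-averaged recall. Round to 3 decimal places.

Per-class recall (TP/(TP+FN)):
  dos: TP=158, FN=10+6+11=27 → 158/185 = 0.8541
  probe: TP=66, FN=49+29+30=108 → 66/174 = 0.3793
  r2l: TP=34, FN=19+25+11=55 → 34/89 = 0.3820
  u2r: TP=151, FN=17+18+13=48 → 151/199 = 0.7588
Macro-recall = mean = (0.8541 + 0.3793 + 0.3820 + 0.7588) / 4 = 0.594

0.594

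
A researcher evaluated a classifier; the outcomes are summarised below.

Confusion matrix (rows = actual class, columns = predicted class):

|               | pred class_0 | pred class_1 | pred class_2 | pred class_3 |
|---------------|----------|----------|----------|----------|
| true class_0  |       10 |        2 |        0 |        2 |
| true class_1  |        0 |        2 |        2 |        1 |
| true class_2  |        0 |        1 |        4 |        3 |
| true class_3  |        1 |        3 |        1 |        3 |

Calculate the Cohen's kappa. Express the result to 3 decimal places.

Observed agreement pₒ = trace/N = 19/35 = 0.5429
Expected agreement pₑ = Σ (rowᵢ·colᵢ)/N² = (14·11 + 5·8 + 8·7 + 8·9)/35² = 0.2629
κ = (pₒ − pₑ)/(1 − pₑ) = (0.5429 − 0.2629)/(1 − 0.2629) = 0.380

0.380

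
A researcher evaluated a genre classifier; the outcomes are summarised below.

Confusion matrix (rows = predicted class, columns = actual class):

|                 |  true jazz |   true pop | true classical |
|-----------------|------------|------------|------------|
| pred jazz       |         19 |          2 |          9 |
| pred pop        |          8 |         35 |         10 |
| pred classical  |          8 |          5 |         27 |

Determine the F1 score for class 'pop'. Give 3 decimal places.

0.737

Treat 'pop' as positive and all other classes as negative.
F1 score = 2·TP/(2·TP+FP+FN).
pop: TP=35, FP=8+10=18, FN=2+5=7 → 70/95 = 0.7368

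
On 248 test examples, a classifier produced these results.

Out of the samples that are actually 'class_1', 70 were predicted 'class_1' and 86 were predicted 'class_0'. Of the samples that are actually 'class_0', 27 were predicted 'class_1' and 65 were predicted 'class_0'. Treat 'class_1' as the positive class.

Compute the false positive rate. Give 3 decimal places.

0.293

FPR = FP/(FP+TN) = 27/(27+65) = 0.293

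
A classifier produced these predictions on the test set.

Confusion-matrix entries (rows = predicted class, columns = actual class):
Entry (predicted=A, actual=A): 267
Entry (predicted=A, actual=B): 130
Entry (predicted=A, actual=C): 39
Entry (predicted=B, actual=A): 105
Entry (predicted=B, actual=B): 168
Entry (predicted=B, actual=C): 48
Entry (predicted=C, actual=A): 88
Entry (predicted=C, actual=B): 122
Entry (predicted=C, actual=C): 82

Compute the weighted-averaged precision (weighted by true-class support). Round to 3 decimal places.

Per-class precision (TP/(TP+FP)):
  A: TP=267, FP=130+39=169 → 267/436 = 0.6124
  B: TP=168, FP=105+48=153 → 168/321 = 0.5234
  C: TP=82, FP=88+122=210 → 82/292 = 0.2808
Weighted-precision = Σ (supportᵢ/N)·precisionᵢ with N=1049: (460/1049)·0.6124 + (420/1049)·0.5234 + (169/1049)·0.2808 = 0.523

0.523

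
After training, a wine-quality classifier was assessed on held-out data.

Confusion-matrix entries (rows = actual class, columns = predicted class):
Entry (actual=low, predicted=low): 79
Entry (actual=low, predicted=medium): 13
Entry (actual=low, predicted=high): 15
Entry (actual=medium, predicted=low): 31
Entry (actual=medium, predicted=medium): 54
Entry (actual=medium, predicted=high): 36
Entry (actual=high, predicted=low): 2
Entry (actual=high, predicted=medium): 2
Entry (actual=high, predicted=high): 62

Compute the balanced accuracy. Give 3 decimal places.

0.708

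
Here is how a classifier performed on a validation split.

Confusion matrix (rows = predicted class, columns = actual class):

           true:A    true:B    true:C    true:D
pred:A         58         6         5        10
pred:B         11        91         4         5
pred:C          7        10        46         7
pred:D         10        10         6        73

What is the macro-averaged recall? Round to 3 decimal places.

Per-class recall (TP/(TP+FN)):
  A: TP=58, FN=11+7+10=28 → 58/86 = 0.6744
  B: TP=91, FN=6+10+10=26 → 91/117 = 0.7778
  C: TP=46, FN=5+4+6=15 → 46/61 = 0.7541
  D: TP=73, FN=10+5+7=22 → 73/95 = 0.7684
Macro-recall = mean = (0.6744 + 0.7778 + 0.7541 + 0.7684) / 4 = 0.744

0.744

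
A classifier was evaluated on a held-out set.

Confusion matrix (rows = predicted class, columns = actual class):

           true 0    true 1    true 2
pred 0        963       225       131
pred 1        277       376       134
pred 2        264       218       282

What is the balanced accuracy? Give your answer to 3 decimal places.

Balanced accuracy = mean of per-class recall.
  0: recall = 963/1504 = 0.6403
  1: recall = 376/819 = 0.4591
  2: recall = 282/547 = 0.5155
Mean = (0.6403 + 0.4591 + 0.5155) / 3 = 0.538

0.538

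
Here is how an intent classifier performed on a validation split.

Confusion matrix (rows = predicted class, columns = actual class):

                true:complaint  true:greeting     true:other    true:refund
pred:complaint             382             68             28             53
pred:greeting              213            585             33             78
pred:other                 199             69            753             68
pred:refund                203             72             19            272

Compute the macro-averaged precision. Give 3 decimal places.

0.634

Per-class precision (TP/(TP+FP)):
  complaint: TP=382, FP=68+28+53=149 → 382/531 = 0.7194
  greeting: TP=585, FP=213+33+78=324 → 585/909 = 0.6436
  other: TP=753, FP=199+69+68=336 → 753/1089 = 0.6915
  refund: TP=272, FP=203+72+19=294 → 272/566 = 0.4806
Macro-precision = mean = (0.7194 + 0.6436 + 0.6915 + 0.4806) / 4 = 0.634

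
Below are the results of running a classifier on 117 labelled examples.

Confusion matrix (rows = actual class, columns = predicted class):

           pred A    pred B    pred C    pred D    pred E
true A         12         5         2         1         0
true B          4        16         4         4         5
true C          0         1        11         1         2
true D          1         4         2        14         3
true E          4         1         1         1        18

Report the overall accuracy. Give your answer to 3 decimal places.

Accuracy = trace / total = (12+16+11+14+18=71) / 117 = 71/117 = 0.607

0.607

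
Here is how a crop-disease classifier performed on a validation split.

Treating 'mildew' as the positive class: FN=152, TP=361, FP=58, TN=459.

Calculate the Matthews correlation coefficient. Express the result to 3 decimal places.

MCC = (TP·TN − FP·FN) / √((TP+FP)(TP+FN)(TN+FP)(TN+FN))
Numerator = 361·459 − 58·152 = 156883
Denominator = √(419·513·517·611) = √67898962989 = 260574.2946
MCC = 156883 / 260574.2946 = 0.602

0.602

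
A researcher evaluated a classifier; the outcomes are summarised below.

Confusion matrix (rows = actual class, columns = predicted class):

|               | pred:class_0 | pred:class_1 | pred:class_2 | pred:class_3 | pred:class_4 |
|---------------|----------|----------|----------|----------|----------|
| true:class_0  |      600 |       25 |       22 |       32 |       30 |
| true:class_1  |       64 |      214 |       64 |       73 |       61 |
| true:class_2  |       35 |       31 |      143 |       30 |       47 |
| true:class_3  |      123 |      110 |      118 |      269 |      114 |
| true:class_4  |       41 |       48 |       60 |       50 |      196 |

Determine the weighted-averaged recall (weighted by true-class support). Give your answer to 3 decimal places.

Per-class recall (TP/(TP+FN)):
  class_0: TP=600, FN=25+22+32+30=109 → 600/709 = 0.8463
  class_1: TP=214, FN=64+64+73+61=262 → 214/476 = 0.4496
  class_2: TP=143, FN=35+31+30+47=143 → 143/286 = 0.5000
  class_3: TP=269, FN=123+110+118+114=465 → 269/734 = 0.3665
  class_4: TP=196, FN=41+48+60+50=199 → 196/395 = 0.4962
Weighted-recall = Σ (supportᵢ/N)·recallᵢ with N=2600: (709/2600)·0.8463 + (476/2600)·0.4496 + (286/2600)·0.5000 + (734/2600)·0.3665 + (395/2600)·0.4962 = 0.547

0.547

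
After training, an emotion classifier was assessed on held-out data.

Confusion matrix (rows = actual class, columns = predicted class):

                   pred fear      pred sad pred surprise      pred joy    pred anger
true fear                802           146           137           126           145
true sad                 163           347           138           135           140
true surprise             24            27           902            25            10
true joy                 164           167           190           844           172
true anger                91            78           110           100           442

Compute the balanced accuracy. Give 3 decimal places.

0.594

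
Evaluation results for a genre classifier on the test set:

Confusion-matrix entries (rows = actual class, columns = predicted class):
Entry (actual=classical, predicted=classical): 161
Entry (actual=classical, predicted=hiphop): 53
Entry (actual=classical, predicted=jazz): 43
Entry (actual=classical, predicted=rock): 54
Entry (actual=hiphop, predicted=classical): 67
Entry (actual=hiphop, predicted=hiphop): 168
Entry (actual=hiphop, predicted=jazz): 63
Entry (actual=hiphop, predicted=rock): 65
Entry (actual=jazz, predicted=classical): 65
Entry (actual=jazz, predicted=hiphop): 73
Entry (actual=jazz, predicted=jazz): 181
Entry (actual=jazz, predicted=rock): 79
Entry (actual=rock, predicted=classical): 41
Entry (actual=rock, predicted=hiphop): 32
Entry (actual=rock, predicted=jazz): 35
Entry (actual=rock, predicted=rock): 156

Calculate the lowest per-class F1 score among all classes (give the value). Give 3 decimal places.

0.488

Per-class F1 score (2·TP/(2·TP+FP+FN)):
  classical: TP=161, FP=67+65+41=173, FN=53+43+54=150 → 322/645 = 0.4992
  hiphop: TP=168, FP=53+73+32=158, FN=67+63+65=195 → 336/689 = 0.4877
  jazz: TP=181, FP=43+63+35=141, FN=65+73+79=217 → 362/720 = 0.5028
  rock: TP=156, FP=54+65+79=198, FN=41+32+35=108 → 312/618 = 0.5049
Lowest is class 'hiphop' with F1 score = 0.488.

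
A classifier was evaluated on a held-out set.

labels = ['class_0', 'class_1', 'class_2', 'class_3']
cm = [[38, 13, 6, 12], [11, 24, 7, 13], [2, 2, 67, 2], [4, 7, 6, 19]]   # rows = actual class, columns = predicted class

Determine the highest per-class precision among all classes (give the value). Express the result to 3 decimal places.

Per-class precision (TP/(TP+FP)):
  class_0: TP=38, FP=11+2+4=17 → 38/55 = 0.6909
  class_1: TP=24, FP=13+2+7=22 → 24/46 = 0.5217
  class_2: TP=67, FP=6+7+6=19 → 67/86 = 0.7791
  class_3: TP=19, FP=12+13+2=27 → 19/46 = 0.4130
Highest is class 'class_2' with precision = 0.779.

0.779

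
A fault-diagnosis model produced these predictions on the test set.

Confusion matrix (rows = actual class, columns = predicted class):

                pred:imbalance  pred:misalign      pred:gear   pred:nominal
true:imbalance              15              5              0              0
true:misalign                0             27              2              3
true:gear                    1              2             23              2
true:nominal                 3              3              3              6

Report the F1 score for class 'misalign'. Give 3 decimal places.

0.783

F1 score = 2·TP/(2·TP+FP+FN).
misalign: TP=27, FP=5+2+3=10, FN=0+2+3=5 → 54/69 = 0.7826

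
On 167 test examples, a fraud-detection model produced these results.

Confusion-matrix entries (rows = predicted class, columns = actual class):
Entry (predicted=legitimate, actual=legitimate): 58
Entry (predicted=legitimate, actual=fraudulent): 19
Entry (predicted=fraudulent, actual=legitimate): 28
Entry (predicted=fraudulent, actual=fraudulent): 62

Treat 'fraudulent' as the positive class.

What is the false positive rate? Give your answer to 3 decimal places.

FPR = FP/(FP+TN) = 28/(28+58) = 0.326

0.326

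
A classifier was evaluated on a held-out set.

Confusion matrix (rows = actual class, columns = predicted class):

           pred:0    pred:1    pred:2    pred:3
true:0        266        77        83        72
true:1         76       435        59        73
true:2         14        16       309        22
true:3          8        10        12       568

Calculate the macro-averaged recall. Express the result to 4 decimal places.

0.7541

Per-class recall (TP/(TP+FN)):
  0: TP=266, FN=77+83+72=232 → 266/498 = 0.53414
  1: TP=435, FN=76+59+73=208 → 435/643 = 0.67652
  2: TP=309, FN=14+16+22=52 → 309/361 = 0.85596
  3: TP=568, FN=8+10+12=30 → 568/598 = 0.94983
Macro-recall = mean = (0.53414 + 0.67652 + 0.85596 + 0.94983) / 4 = 0.7541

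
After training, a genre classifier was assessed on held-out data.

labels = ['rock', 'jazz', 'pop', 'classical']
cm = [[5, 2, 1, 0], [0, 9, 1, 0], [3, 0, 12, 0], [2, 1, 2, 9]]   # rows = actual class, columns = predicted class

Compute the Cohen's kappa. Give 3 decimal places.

0.657

Observed agreement pₒ = trace/N = 35/47 = 0.7447
Expected agreement pₑ = Σ (rowᵢ·colᵢ)/N² = (8·10 + 10·12 + 15·16 + 14·9)/47² = 0.2562
κ = (pₒ − pₑ)/(1 − pₑ) = (0.7447 − 0.2562)/(1 − 0.2562) = 0.657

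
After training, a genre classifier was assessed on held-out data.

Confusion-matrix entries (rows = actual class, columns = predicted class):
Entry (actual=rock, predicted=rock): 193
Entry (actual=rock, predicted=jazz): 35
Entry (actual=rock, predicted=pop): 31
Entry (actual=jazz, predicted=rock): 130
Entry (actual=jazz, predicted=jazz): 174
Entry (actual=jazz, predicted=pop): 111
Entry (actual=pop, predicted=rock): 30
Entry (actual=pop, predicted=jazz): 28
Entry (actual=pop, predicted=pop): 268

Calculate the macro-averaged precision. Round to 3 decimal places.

0.645

Per-class precision (TP/(TP+FP)):
  rock: TP=193, FP=130+30=160 → 193/353 = 0.5467
  jazz: TP=174, FP=35+28=63 → 174/237 = 0.7342
  pop: TP=268, FP=31+111=142 → 268/410 = 0.6537
Macro-precision = mean = (0.5467 + 0.7342 + 0.6537) / 3 = 0.645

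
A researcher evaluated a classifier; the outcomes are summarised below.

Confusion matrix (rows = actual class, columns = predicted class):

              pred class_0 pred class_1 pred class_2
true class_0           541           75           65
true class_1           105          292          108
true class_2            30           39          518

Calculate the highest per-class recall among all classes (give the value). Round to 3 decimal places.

0.882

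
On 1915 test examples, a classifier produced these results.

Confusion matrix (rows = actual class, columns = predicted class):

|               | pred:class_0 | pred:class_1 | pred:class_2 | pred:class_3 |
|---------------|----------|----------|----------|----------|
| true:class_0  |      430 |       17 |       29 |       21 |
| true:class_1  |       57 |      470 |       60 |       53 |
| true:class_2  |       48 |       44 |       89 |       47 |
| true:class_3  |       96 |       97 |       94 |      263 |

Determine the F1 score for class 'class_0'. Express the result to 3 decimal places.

Take TP from the diagonal, FP from the rest of the 'class_0' prediction marginal, FN from the rest of the 'class_0' actual marginal.
F1 score = 2·TP/(2·TP+FP+FN).
class_0: TP=430, FP=57+48+96=201, FN=17+29+21=67 → 860/1128 = 0.7624

0.762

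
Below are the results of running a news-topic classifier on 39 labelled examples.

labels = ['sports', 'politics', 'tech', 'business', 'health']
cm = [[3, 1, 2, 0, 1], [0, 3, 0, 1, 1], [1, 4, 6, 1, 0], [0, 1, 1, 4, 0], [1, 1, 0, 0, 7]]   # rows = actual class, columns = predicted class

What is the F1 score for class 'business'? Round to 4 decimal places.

Treat 'business' as positive and all other classes as negative.
F1 score = 2·TP/(2·TP+FP+FN).
business: TP=4, FP=0+1+1+0=2, FN=0+1+1+0=2 → 8/12 = 0.66667

0.6667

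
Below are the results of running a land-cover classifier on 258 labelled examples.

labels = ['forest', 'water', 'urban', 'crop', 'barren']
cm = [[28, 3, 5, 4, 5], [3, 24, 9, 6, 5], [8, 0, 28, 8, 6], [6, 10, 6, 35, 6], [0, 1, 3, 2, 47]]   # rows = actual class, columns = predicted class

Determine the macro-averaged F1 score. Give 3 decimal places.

0.621

Per-class F1 score (2·TP/(2·TP+FP+FN)):
  forest: TP=28, FP=3+8+6+0=17, FN=3+5+4+5=17 → 56/90 = 0.6222
  water: TP=24, FP=3+0+10+1=14, FN=3+9+6+5=23 → 48/85 = 0.5647
  urban: TP=28, FP=5+9+6+3=23, FN=8+0+8+6=22 → 56/101 = 0.5545
  crop: TP=35, FP=4+6+8+2=20, FN=6+10+6+6=28 → 70/118 = 0.5932
  barren: TP=47, FP=5+5+6+6=22, FN=0+1+3+2=6 → 94/122 = 0.7705
Macro-F1 score = mean = (0.6222 + 0.5647 + 0.5545 + 0.5932 + 0.7705) / 5 = 0.621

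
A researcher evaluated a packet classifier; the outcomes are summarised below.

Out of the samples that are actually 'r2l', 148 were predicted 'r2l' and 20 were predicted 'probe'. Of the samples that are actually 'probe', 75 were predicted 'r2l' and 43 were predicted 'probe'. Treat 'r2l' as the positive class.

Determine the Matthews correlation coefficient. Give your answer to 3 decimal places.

0.291

MCC = (TP·TN − FP·FN) / √((TP+FP)(TP+FN)(TN+FP)(TN+FN))
Numerator = 148·43 − 75·20 = 4864
Denominator = √(223·168·118·63) = √278507376 = 16688.5403
MCC = 4864 / 16688.5403 = 0.291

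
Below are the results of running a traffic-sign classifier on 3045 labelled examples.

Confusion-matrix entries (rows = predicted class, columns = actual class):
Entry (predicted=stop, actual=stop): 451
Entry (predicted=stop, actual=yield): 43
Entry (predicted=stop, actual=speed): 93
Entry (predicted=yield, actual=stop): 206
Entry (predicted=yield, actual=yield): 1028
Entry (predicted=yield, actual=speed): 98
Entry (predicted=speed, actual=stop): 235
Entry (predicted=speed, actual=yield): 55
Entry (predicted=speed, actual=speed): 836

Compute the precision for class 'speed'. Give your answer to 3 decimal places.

0.742

Take TP from the diagonal, FP from the rest of the 'speed' prediction marginal, FN from the rest of the 'speed' actual marginal.
precision = TP/(TP+FP).
speed: TP=836, FP=235+55=290 → 836/1126 = 0.7425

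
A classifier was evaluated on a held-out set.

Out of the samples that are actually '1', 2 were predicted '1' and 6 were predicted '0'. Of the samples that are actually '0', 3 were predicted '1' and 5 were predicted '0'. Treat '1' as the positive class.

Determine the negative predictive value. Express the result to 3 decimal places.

NPV = TN/(TN+FN) = 5/(5+6) = 0.455

0.455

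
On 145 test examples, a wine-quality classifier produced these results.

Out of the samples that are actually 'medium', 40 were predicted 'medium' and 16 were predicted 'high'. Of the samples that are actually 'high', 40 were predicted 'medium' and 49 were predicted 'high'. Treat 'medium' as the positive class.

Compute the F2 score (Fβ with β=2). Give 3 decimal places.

0.658

Fβ = (1+β²)·TP / ((1+β²)·TP + β²·FN + FP), with β²=4
= 5·40 / (5·40 + 4·16 + 40) = 0.658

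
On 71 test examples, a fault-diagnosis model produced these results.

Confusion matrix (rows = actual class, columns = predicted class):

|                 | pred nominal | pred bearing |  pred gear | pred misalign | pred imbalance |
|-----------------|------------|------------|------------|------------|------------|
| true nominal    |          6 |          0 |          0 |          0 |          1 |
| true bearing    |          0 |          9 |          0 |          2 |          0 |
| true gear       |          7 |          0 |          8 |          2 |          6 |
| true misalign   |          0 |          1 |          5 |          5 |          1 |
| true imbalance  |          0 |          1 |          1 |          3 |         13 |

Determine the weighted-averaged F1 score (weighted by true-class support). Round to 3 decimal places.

Per-class F1 score (2·TP/(2·TP+FP+FN)):
  nominal: TP=6, FP=0+7+0+0=7, FN=0+0+0+1=1 → 12/20 = 0.6000
  bearing: TP=9, FP=0+0+1+1=2, FN=0+0+2+0=2 → 18/22 = 0.8182
  gear: TP=8, FP=0+0+5+1=6, FN=7+0+2+6=15 → 16/37 = 0.4324
  misalign: TP=5, FP=0+2+2+3=7, FN=0+1+5+1=7 → 10/24 = 0.4167
  imbalance: TP=13, FP=1+0+6+1=8, FN=0+1+1+3=5 → 26/39 = 0.6667
Weighted-F1 score = Σ (supportᵢ/N)·F1 scoreᵢ with N=71: (7/71)·0.6000 + (11/71)·0.8182 + (23/71)·0.4324 + (12/71)·0.4167 + (18/71)·0.6667 = 0.565

0.565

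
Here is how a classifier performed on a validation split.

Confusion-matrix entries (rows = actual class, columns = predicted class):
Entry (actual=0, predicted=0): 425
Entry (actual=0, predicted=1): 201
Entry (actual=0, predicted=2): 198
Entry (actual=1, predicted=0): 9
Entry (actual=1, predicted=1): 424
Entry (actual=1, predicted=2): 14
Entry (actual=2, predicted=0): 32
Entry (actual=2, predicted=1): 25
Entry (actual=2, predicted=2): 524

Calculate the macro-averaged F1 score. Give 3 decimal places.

0.743

Per-class F1 score (2·TP/(2·TP+FP+FN)):
  0: TP=425, FP=9+32=41, FN=201+198=399 → 850/1290 = 0.6589
  1: TP=424, FP=201+25=226, FN=9+14=23 → 848/1097 = 0.7730
  2: TP=524, FP=198+14=212, FN=32+25=57 → 1048/1317 = 0.7957
Macro-F1 score = mean = (0.6589 + 0.7730 + 0.7957) / 3 = 0.743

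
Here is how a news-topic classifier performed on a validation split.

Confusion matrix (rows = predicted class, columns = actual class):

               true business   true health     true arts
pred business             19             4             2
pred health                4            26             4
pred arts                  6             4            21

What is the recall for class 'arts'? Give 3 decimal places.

0.778

Take TP from the diagonal, FP from the rest of the 'arts' prediction marginal, FN from the rest of the 'arts' actual marginal.
recall = TP/(TP+FN).
arts: TP=21, FN=2+4=6 → 21/27 = 0.7778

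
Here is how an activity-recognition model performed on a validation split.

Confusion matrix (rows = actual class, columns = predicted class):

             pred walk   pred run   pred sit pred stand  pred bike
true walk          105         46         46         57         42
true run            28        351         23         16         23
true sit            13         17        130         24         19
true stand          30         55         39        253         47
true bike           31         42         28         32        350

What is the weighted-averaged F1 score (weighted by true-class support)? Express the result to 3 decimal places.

0.638

Per-class F1 score (2·TP/(2·TP+FP+FN)):
  walk: TP=105, FP=28+13+30+31=102, FN=46+46+57+42=191 → 210/503 = 0.4175
  run: TP=351, FP=46+17+55+42=160, FN=28+23+16+23=90 → 702/952 = 0.7374
  sit: TP=130, FP=46+23+39+28=136, FN=13+17+24+19=73 → 260/469 = 0.5544
  stand: TP=253, FP=57+16+24+32=129, FN=30+55+39+47=171 → 506/806 = 0.6278
  bike: TP=350, FP=42+23+19+47=131, FN=31+42+28+32=133 → 700/964 = 0.7261
Weighted-F1 score = Σ (supportᵢ/N)·F1 scoreᵢ with N=1847: (296/1847)·0.4175 + (441/1847)·0.7374 + (203/1847)·0.5544 + (424/1847)·0.6278 + (483/1847)·0.7261 = 0.638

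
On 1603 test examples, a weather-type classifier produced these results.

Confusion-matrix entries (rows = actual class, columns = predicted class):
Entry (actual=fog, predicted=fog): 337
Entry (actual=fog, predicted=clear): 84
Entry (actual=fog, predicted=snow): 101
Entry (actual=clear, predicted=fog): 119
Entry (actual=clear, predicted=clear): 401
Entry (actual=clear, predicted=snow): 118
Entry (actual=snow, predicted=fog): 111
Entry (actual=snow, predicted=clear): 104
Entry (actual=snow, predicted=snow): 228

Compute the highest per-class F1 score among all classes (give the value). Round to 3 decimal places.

Per-class F1 score (2·TP/(2·TP+FP+FN)):
  fog: TP=337, FP=119+111=230, FN=84+101=185 → 674/1089 = 0.6189
  clear: TP=401, FP=84+104=188, FN=119+118=237 → 802/1227 = 0.6536
  snow: TP=228, FP=101+118=219, FN=111+104=215 → 456/890 = 0.5124
Highest is class 'clear' with F1 score = 0.654.

0.654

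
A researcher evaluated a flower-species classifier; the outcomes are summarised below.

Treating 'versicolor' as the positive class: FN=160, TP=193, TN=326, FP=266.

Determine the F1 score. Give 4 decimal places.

0.4754

Precision = TP/(TP+FP) = 193/459 = 0.4205
Recall = TP/(TP+FN) = 193/353 = 0.5467
F1 = 2·TP/(2·TP+FP+FN) = 386/812 = 0.4754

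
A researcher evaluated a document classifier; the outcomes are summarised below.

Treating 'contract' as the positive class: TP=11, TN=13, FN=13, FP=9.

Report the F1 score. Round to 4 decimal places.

Precision = TP/(TP+FP) = 11/20 = 0.5500
Recall = TP/(TP+FN) = 11/24 = 0.4583
F1 = 2·TP/(2·TP+FP+FN) = 22/44 = 0.5000

0.5000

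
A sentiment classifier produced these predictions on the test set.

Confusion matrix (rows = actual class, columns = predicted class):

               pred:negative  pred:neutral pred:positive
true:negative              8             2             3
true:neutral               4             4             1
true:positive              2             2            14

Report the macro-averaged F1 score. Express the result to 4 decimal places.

Per-class F1 score (2·TP/(2·TP+FP+FN)):
  negative: TP=8, FP=4+2=6, FN=2+3=5 → 16/27 = 0.59259
  neutral: TP=4, FP=2+2=4, FN=4+1=5 → 8/17 = 0.47059
  positive: TP=14, FP=3+1=4, FN=2+2=4 → 28/36 = 0.77778
Macro-F1 score = mean = (0.59259 + 0.47059 + 0.77778) / 3 = 0.6137

0.6137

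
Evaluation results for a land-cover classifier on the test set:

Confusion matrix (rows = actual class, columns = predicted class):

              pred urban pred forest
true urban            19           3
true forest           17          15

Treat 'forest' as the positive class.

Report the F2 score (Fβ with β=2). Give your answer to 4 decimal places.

Fβ = (1+β²)·TP / ((1+β²)·TP + β²·FN + FP), with β²=4
= 5·15 / (5·15 + 4·17 + 3) = 0.5137

0.5137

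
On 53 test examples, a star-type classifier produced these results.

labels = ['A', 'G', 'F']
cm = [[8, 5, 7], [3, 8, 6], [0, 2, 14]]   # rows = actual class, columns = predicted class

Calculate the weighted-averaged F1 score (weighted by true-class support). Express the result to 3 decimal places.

0.552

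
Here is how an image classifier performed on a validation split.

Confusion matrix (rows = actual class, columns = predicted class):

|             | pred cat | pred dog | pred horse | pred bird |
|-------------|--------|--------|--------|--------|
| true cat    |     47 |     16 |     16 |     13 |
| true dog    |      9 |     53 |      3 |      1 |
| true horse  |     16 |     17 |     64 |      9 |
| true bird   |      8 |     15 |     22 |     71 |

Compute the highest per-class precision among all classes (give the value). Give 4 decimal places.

Per-class precision (TP/(TP+FP)):
  cat: TP=47, FP=9+16+8=33 → 47/80 = 0.58750
  dog: TP=53, FP=16+17+15=48 → 53/101 = 0.52475
  horse: TP=64, FP=16+3+22=41 → 64/105 = 0.60952
  bird: TP=71, FP=13+1+9=23 → 71/94 = 0.75532
Highest is class 'bird' with precision = 0.7553.

0.7553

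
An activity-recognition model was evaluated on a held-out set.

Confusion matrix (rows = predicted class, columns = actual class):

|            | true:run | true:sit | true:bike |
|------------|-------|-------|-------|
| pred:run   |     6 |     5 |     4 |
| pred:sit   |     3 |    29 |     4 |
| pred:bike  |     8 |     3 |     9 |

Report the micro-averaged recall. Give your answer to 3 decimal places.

Micro-averaging pools counts across classes: ΣTP=44, ΣFP=27, ΣFN=27.
Micro-recall = TP/(TP+FN) on pooled counts = 0.620 (equals overall accuracy in single-label multiclass).

0.620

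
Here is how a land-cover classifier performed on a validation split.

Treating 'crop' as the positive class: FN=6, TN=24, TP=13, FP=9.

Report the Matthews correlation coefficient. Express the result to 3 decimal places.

0.401

MCC = (TP·TN − FP·FN) / √((TP+FP)(TP+FN)(TN+FP)(TN+FN))
Numerator = 13·24 − 9·6 = 258
Denominator = √(22·19·33·30) = √413820 = 643.2884
MCC = 258 / 643.2884 = 0.401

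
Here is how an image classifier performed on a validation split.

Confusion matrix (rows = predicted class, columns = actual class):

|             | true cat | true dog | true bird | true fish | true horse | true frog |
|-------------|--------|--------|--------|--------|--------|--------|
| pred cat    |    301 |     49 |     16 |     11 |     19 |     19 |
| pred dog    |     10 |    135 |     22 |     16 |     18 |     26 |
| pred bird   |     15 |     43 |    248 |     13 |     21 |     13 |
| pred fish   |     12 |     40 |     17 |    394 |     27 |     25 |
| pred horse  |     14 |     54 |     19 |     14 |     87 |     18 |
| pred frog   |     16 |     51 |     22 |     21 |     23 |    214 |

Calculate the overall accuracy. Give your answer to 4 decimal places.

0.6684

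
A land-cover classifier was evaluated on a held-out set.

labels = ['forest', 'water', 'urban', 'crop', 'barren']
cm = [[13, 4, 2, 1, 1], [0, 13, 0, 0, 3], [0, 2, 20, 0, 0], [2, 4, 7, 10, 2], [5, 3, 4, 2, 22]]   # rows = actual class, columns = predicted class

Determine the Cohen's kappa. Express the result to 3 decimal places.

Observed agreement pₒ = trace/N = 78/120 = 0.6500
Expected agreement pₑ = Σ (rowᵢ·colᵢ)/N² = (21·20 + 16·26 + 22·33 + 25·13 + 36·28)/120² = 0.2010
κ = (pₒ − pₑ)/(1 − pₑ) = (0.6500 − 0.2010)/(1 − 0.2010) = 0.562

0.562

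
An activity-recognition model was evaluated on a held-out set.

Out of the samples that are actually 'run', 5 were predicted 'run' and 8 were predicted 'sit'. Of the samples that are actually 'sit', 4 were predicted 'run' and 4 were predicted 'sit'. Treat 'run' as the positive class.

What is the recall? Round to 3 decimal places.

0.385

Recall = TP/(TP+FN) = 5/(5+8) = 5/13 = 0.385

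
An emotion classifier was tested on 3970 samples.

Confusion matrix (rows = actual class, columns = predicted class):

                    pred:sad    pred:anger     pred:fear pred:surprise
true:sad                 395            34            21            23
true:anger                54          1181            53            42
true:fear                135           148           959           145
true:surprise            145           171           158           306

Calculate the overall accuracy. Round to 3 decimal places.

Accuracy = trace / total = (395+1181+959+306=2841) / 3970 = 2841/3970 = 0.716

0.716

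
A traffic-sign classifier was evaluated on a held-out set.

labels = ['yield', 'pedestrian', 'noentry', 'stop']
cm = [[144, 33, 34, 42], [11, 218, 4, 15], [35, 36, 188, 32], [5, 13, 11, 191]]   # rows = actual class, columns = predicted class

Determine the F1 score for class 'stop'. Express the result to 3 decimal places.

Treat 'stop' as positive and all other classes as negative.
F1 score = 2·TP/(2·TP+FP+FN).
stop: TP=191, FP=42+15+32=89, FN=5+13+11=29 → 382/500 = 0.7640

0.764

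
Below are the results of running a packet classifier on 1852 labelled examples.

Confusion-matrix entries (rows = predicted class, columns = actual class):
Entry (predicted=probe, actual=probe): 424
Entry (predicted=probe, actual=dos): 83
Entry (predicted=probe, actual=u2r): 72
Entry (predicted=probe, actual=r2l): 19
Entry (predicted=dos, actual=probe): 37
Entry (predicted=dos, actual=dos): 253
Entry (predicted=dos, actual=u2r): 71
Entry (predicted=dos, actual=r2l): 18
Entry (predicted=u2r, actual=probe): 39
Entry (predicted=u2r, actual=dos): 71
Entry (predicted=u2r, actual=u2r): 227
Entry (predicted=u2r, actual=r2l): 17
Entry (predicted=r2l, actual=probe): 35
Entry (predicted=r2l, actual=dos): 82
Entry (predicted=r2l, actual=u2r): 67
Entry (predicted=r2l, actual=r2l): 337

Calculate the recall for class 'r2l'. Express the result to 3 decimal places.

0.862

recall = TP/(TP+FN).
r2l: TP=337, FN=19+18+17=54 → 337/391 = 0.8619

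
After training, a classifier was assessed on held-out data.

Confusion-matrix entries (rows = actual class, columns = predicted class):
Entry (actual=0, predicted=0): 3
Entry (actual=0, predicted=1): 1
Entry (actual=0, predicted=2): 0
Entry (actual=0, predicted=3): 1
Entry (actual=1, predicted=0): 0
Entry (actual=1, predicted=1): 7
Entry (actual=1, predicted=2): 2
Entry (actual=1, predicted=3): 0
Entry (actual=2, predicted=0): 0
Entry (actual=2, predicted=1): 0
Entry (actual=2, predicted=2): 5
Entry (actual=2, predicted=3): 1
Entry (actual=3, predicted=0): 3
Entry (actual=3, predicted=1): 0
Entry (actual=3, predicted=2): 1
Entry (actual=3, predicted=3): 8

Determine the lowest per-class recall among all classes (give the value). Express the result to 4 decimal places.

0.6000

Per-class recall (TP/(TP+FN)):
  0: TP=3, FN=1+0+1=2 → 3/5 = 0.60000
  1: TP=7, FN=0+2+0=2 → 7/9 = 0.77778
  2: TP=5, FN=0+0+1=1 → 5/6 = 0.83333
  3: TP=8, FN=3+0+1=4 → 8/12 = 0.66667
Lowest is class '0' with recall = 0.6000.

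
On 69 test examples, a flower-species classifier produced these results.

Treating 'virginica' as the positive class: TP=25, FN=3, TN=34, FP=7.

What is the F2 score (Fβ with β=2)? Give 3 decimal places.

0.868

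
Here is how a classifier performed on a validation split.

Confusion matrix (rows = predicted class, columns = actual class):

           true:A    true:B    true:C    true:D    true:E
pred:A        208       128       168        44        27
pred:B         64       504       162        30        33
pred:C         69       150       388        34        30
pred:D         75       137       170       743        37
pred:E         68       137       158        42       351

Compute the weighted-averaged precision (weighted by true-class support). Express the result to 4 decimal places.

Per-class precision (TP/(TP+FP)):
  A: TP=208, FP=128+168+44+27=367 → 208/575 = 0.36174
  B: TP=504, FP=64+162+30+33=289 → 504/793 = 0.63556
  C: TP=388, FP=69+150+34+30=283 → 388/671 = 0.57824
  D: TP=743, FP=75+137+170+37=419 → 743/1162 = 0.63941
  E: TP=351, FP=68+137+158+42=405 → 351/756 = 0.46429
Weighted-precision = Σ (supportᵢ/N)·precisionᵢ with N=3957: (484/3957)·0.36174 + (1056/3957)·0.63556 + (1046/3957)·0.57824 + (893/3957)·0.63941 + (478/3957)·0.46429 = 0.5671

0.5671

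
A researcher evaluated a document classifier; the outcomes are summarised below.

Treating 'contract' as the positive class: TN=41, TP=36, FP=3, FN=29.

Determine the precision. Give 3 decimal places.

Precision = TP/(TP+FP) = 36/(36+3) = 36/39 = 0.923

0.923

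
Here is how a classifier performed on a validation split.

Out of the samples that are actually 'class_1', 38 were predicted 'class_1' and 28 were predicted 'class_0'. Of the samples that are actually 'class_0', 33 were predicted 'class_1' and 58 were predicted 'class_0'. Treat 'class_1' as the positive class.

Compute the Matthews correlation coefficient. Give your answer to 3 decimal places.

MCC = (TP·TN − FP·FN) / √((TP+FP)(TP+FN)(TN+FP)(TN+FN))
Numerator = 38·58 − 33·28 = 1280
Denominator = √(71·66·91·86) = √36672636 = 6055.7936
MCC = 1280 / 6055.7936 = 0.211

0.211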